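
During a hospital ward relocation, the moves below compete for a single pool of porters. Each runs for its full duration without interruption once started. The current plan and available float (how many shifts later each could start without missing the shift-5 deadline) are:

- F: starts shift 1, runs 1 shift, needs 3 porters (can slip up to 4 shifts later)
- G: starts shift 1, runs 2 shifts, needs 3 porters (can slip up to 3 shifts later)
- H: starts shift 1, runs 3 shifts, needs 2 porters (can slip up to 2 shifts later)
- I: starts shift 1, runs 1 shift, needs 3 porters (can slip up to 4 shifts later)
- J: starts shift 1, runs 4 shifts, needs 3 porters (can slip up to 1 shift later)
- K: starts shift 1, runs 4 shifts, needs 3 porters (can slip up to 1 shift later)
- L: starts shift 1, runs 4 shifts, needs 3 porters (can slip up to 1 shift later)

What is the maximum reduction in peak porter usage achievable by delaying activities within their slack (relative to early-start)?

Early-start peak: s1:20  s2:14  s3:11  s4:9  s5:0 ⇒ 20.
Leveled (F@1, G@1, H@3, I@1, J@1, K@2, L@2): s1:12  s2:12  s3:11  s4:11  s5:8 ⇒ 12.
Reduction 20 − 12 = 8.

8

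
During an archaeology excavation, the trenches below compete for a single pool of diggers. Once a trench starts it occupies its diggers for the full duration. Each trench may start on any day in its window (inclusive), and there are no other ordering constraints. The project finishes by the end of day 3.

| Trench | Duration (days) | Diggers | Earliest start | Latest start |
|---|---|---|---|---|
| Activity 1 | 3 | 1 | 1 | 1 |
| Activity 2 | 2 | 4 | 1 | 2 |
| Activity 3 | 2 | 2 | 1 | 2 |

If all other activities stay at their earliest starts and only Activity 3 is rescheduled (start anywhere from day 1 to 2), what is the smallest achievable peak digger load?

7

Activity 3@1: d1:7  d2:7  d3:1 → peak 7
Activity 3@2: d1:5  d2:7  d3:3 → peak 7
Best is Activity 3@1, peak 7.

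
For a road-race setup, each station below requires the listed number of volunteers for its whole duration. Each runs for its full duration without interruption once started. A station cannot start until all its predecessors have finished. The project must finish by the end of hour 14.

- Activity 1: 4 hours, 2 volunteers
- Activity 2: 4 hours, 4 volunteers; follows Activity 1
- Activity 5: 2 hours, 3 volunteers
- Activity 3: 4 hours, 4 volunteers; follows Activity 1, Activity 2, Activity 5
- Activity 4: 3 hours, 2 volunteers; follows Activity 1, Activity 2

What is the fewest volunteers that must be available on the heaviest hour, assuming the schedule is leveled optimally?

Schedule Activity 1@1, Activity 2@5, Activity 5@1, Activity 3@9, Activity 4@9: h1:5  h2:5  h3:2  h4:2  h5:4  h6:4  h7:4  h8:4  h9:6  h10:6  h11:6  h12:4  h13:0  h14:0 — peak 6.

6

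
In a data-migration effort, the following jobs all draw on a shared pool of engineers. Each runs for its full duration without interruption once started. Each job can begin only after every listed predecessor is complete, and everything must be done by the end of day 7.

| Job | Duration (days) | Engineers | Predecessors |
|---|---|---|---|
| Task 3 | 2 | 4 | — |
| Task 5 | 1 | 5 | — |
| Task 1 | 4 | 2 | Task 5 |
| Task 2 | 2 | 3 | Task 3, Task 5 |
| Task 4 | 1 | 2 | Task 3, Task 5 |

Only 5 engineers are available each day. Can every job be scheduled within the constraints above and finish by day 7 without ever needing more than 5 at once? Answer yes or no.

Schedule Task 3@1, Task 5@3, Task 1@4, Task 2@4, Task 4@6: d1:4  d2:4  d3:5  d4:5  d5:5  d6:4  d7:2 — peak 5 ≤ 5.

yes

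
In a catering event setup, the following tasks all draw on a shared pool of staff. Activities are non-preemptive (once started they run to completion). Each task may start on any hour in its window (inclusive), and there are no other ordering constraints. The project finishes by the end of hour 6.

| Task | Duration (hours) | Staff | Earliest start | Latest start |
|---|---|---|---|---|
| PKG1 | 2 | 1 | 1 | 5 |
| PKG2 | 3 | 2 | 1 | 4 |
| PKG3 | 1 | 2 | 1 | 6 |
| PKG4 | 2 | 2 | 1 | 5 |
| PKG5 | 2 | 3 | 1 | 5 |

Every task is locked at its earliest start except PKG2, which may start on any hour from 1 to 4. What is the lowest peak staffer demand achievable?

PKG2@1: h1:10  h2:8  h3:2  h4:0  h5:0  h6:0 → peak 10
PKG2@2: h1:8  h2:8  h3:2  h4:2  h5:0  h6:0 → peak 8
PKG2@3: h1:8  h2:6  h3:2  h4:2  h5:2  h6:0 → peak 8
PKG2@4: h1:8  h2:6  h3:0  h4:2  h5:2  h6:2 → peak 8
Best is PKG2@2, peak 8.

8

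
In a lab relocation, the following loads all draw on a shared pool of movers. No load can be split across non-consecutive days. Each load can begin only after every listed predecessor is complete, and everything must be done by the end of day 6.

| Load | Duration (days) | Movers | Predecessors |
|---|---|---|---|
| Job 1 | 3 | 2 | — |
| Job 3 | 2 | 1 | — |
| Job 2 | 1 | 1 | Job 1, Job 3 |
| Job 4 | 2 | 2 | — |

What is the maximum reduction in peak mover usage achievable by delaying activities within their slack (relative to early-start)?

2

Early-start peak: d1:5  d2:5  d3:2  d4:1  d5:0  d6:0 ⇒ 5.
Leveled (Job 1@1, Job 3@1, Job 2@4, Job 4@4): d1:3  d2:3  d3:2  d4:3  d5:2  d6:0 ⇒ 3.
Reduction 5 − 3 = 2.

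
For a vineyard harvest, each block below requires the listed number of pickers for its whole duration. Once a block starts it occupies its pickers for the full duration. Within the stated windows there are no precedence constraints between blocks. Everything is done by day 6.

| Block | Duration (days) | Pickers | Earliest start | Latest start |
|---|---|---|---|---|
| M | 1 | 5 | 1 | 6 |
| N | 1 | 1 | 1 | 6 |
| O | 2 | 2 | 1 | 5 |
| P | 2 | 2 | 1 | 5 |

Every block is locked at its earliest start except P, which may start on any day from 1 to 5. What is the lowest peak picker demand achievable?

P@1: d1:10  d2:4  d3:0  d4:0  d5:0  d6:0 → peak 10
P@2: d1:8  d2:4  d3:2  d4:0  d5:0  d6:0 → peak 8
P@3: d1:8  d2:2  d3:2  d4:2  d5:0  d6:0 → peak 8
P@4: d1:8  d2:2  d3:0  d4:2  d5:2  d6:0 → peak 8
P@5: d1:8  d2:2  d3:0  d4:0  d5:2  d6:2 → peak 8
Best is P@2, peak 8.

8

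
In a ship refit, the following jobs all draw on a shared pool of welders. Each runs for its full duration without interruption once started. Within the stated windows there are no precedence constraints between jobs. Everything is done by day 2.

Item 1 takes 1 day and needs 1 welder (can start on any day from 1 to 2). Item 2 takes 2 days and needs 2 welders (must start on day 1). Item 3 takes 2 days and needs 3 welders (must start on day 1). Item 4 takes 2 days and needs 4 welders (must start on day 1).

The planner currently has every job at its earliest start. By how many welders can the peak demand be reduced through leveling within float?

0

Early-start peak: d1:10  d2:9 ⇒ 10.
Leveled (Item 1@1, Item 2@1, Item 3@1, Item 4@1): d1:10  d2:9 ⇒ 10.
Reduction 10 − 10 = 0.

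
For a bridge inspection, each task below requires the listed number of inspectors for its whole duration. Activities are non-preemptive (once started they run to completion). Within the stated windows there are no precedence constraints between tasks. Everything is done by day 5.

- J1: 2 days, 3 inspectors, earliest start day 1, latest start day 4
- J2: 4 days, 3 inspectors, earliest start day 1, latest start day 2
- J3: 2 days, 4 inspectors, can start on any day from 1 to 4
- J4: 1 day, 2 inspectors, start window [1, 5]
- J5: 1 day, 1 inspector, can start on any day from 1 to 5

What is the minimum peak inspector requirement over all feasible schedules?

Early-start (J1@1, J2@1, J3@1, J4@1, J5@1) gives peak 13: d1:13  d2:10  d3:3  d4:3  d5:0.
Shift J3→3, J4→5.
Schedule J1@1, J2@1, J3@3, J4@5, J5@1: d1:7  d2:6  d3:7  d4:7  d5:2 — peak 7.

7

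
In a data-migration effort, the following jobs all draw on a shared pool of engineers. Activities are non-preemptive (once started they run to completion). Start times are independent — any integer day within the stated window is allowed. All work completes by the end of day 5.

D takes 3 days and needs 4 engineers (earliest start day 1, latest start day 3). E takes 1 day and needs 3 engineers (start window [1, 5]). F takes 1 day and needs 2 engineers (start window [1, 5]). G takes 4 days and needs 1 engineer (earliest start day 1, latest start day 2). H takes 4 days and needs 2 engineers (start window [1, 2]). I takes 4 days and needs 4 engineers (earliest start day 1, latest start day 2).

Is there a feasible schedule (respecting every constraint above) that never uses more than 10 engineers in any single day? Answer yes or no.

The minimum achievable peak is 11; 10 < 11, so no feasible schedule stays within the cap.

no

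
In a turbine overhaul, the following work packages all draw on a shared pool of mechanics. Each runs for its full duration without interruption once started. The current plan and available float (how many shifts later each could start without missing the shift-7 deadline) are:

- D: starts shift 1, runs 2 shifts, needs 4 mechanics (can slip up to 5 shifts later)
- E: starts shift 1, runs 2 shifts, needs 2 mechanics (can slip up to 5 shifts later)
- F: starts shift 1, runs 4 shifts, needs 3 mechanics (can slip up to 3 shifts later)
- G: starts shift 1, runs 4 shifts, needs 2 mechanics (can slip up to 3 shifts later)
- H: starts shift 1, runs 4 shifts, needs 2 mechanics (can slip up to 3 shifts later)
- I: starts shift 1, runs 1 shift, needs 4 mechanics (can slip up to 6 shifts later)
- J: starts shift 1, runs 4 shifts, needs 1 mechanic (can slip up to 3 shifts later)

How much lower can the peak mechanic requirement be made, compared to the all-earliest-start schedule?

10

Early-start peak: s1:18  s2:14  s3:8  s4:8  s5:0  s6:0  s7:0 ⇒ 18.
Leveled (D@1, E@1, F@3, G@1, H@3, I@7, J@3): s1:8  s2:8  s3:8  s4:8  s5:6  s6:6  s7:4 ⇒ 8.
Reduction 18 − 8 = 10.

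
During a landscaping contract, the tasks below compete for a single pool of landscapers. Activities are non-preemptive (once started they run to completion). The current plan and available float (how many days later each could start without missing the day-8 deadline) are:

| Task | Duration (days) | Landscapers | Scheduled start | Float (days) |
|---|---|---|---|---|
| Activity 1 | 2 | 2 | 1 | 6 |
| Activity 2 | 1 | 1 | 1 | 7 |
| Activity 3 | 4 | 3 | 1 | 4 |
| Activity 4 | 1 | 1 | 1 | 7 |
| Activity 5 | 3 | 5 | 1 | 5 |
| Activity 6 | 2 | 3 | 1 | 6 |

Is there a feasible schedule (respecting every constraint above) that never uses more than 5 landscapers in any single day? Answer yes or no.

no

The minimum achievable peak is 6; 5 < 6, so no feasible schedule stays within the cap.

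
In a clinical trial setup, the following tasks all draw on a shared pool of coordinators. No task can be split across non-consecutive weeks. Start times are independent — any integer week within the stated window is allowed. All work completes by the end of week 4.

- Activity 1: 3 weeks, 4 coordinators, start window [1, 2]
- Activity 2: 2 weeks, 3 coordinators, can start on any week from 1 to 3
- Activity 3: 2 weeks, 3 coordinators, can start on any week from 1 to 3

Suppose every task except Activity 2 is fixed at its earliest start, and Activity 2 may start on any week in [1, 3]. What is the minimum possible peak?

7

Activity 2@1: w1:10  w2:10  w3:4  w4:0 → peak 10
Activity 2@2: w1:7  w2:10  w3:7  w4:0 → peak 10
Activity 2@3: w1:7  w2:7  w3:7  w4:3 → peak 7
Best is Activity 2@3, peak 7.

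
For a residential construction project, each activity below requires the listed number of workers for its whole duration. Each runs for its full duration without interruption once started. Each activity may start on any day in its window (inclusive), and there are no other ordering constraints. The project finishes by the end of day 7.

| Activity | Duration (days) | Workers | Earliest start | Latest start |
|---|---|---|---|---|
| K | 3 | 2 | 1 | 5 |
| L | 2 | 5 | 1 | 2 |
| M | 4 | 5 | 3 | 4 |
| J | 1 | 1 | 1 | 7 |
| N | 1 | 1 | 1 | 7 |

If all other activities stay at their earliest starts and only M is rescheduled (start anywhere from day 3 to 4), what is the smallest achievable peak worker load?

9

M@3: d1:9  d2:7  d3:7  d4:5  d5:5  d6:5  d7:0 → peak 9
M@4: d1:9  d2:7  d3:2  d4:5  d5:5  d6:5  d7:5 → peak 9
Best is M@3, peak 9.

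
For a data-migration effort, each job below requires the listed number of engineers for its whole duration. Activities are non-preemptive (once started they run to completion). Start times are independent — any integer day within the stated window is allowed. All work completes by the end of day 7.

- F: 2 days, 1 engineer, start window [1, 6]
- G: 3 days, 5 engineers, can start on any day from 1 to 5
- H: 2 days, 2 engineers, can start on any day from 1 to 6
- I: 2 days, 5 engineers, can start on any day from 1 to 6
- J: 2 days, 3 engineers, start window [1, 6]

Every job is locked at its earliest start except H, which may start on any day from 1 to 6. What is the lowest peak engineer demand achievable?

14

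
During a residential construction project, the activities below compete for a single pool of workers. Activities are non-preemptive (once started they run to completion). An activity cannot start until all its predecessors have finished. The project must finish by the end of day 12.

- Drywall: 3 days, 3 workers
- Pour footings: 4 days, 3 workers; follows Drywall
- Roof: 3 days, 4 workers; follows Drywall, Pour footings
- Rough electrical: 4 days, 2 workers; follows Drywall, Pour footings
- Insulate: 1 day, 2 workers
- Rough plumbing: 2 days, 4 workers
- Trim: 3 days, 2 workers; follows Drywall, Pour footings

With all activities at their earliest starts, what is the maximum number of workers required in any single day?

9

Early-start schedule: Drywall@1, Pour footings@4, Roof@8, Rough electrical@8, Insulate@1, Rough plumbing@1, Trim@8.
Load per day: day 1: 9, day 2: 7, day 3: 3, day 4: 3, day 5: 3, day 6: 3, day 7: 3, day 8: 8, day 9: 8, day 10: 8, day 11: 2, day 12: 0.
Peak is 9.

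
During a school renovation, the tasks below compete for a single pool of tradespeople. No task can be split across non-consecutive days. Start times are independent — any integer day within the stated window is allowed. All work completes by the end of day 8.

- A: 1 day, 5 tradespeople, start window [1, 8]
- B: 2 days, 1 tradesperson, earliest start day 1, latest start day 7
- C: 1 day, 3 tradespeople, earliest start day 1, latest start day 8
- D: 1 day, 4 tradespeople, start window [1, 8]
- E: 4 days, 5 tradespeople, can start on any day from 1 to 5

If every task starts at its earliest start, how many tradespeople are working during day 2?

At early start, day 2 has: B, E.
Demand: 1 + 5 = 6.

6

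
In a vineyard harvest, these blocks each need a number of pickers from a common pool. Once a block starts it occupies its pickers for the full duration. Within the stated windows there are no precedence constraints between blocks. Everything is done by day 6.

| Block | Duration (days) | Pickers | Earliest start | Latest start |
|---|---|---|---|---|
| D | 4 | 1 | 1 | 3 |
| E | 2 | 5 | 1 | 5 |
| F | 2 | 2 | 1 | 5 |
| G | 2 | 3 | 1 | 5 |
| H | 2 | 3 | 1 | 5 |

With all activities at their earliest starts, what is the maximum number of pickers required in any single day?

14

Early-start schedule: D@1, E@1, F@1, G@1, H@1.
Load per day: day 1: 14, day 2: 14, day 3: 1, day 4: 1, day 5: 0, day 6: 0.
Peak is 14.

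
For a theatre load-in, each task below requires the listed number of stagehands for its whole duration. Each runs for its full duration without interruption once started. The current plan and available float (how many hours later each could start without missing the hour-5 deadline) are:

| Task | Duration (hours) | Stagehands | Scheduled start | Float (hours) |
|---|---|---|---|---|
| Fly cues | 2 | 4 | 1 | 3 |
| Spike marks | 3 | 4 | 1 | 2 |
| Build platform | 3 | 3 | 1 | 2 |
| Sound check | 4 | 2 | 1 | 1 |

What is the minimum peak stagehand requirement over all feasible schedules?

9

Early-start (Fly cues@1, Spike marks@1, Build platform@1, Sound check@1) gives peak 13: h1:13  h2:13  h3:9  h4:2  h5:0.
Shift Spike marks→3.
Schedule Fly cues@1, Spike marks@3, Build platform@1, Sound check@1: h1:9  h2:9  h3:9  h4:6  h5:4 — peak 9.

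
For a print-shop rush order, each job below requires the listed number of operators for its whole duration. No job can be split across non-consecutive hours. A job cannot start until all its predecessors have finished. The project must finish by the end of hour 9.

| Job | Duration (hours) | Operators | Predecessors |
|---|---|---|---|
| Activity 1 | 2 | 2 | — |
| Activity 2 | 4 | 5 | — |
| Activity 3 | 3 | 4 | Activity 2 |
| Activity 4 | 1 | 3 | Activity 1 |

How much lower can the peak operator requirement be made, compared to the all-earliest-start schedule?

2

Early-start peak: h1:7  h2:7  h3:8  h4:5  h5:4  h6:4  h7:4  h8:0  h9:0 ⇒ 8.
Leveled (Activity 1@5, Activity 2@1, Activity 3@5, Activity 4@8): h1:5  h2:5  h3:5  h4:5  h5:6  h6:6  h7:4  h8:3  h9:0 ⇒ 6.
Reduction 8 − 6 = 2.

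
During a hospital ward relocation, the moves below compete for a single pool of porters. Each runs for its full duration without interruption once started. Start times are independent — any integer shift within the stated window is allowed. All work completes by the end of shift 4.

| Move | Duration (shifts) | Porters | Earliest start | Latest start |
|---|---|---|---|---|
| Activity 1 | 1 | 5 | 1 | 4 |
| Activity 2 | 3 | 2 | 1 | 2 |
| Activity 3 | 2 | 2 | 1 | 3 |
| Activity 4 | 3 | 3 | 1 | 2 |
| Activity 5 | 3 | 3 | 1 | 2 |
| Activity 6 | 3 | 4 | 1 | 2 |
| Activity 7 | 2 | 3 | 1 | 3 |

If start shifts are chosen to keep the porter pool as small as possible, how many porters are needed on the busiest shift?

Early-start (Activity 1@1, Activity 2@1, Activity 3@1, Activity 4@1, Activity 5@1, Activity 6@1, Activity 7@1) gives peak 22: s1:22  s2:17  s3:12  s4:0.
Shift Activity 6→2, Activity 7→3.
Schedule Activity 1@1, Activity 2@1, Activity 3@1, Activity 4@1, Activity 5@1, Activity 6@2, Activity 7@3: s1:15  s2:14  s3:15  s4:7 — peak 15.

15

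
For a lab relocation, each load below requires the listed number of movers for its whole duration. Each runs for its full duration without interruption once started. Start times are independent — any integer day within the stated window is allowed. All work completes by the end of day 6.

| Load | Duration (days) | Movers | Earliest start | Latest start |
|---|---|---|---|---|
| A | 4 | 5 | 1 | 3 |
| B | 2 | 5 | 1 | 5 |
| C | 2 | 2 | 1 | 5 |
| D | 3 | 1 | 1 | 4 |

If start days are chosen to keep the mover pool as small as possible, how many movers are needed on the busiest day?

7

Early-start (A@1, B@1, C@1, D@1) gives peak 13: d1:13  d2:13  d3:6  d4:5  d5:0  d6:0.
Shift B→5, D→3.
Schedule A@1, B@5, C@1, D@3: d1:7  d2:7  d3:6  d4:6  d5:6  d6:5 — peak 7.
Total mover-days = 37 over 6 days ⇒ peak ≥ ⌈37/6⌉ = 7, so 7 is optimal.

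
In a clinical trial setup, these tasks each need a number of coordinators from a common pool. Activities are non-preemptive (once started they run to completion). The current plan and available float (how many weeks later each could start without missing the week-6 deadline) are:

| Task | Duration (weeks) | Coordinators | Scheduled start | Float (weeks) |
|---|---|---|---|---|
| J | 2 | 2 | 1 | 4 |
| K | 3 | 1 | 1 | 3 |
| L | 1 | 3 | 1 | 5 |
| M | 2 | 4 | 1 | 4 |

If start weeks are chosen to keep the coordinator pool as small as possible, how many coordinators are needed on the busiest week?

Early-start (J@1, K@1, L@1, M@1) gives peak 10: w1:10  w2:7  w3:1  w4:0  w5:0  w6:0.
Shift L→3, M→4.
Schedule J@1, K@1, L@3, M@4: w1:3  w2:3  w3:4  w4:4  w5:4  w6:0 — peak 4.

4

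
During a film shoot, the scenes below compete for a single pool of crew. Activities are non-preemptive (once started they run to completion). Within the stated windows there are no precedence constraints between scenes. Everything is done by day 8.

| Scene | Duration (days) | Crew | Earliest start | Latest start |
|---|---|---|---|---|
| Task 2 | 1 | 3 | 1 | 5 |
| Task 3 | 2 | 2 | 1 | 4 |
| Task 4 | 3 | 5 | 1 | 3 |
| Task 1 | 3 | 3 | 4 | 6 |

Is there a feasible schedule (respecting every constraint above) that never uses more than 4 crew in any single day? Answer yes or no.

The minimum achievable peak is 5; 4 < 5, so no feasible schedule stays within the cap.

no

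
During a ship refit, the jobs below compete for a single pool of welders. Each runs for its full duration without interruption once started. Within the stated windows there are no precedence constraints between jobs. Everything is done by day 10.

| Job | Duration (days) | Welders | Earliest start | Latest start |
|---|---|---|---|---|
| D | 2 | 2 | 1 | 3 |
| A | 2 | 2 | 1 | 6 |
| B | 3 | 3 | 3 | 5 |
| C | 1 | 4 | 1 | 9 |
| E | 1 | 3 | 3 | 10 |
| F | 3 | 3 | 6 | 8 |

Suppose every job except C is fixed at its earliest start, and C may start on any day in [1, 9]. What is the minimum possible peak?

C@1: d1:8  d2:4  d3:6  d4:3  d5:3  d6:3  d7:3  d8:3  d9:0  d10:0 → peak 8
C@2: d1:4  d2:8  d3:6  d4:3  d5:3  d6:3  d7:3  d8:3  d9:0  d10:0 → peak 8
C@3: d1:4  d2:4  d3:10  d4:3  d5:3  d6:3  d7:3  d8:3  d9:0  d10:0 → peak 10
C@4: d1:4  d2:4  d3:6  d4:7  d5:3  d6:3  d7:3  d8:3  d9:0  d10:0 → peak 7
C@5: d1:4  d2:4  d3:6  d4:3  d5:7  d6:3  d7:3  d8:3  d9:0  d10:0 → peak 7
C@6: d1:4  d2:4  d3:6  d4:3  d5:3  d6:7  d7:3  d8:3  d9:0  d10:0 → peak 7
C@7: d1:4  d2:4  d3:6  d4:3  d5:3  d6:3  d7:7  d8:3  d9:0  d10:0 → peak 7
C@8: d1:4  d2:4  d3:6  d4:3  d5:3  d6:3  d7:3  d8:7  d9:0  d10:0 → peak 7
C@9: d1:4  d2:4  d3:6  d4:3  d5:3  d6:3  d7:3  d8:3  d9:4  d10:0 → peak 6
Best is C@9, peak 6.

6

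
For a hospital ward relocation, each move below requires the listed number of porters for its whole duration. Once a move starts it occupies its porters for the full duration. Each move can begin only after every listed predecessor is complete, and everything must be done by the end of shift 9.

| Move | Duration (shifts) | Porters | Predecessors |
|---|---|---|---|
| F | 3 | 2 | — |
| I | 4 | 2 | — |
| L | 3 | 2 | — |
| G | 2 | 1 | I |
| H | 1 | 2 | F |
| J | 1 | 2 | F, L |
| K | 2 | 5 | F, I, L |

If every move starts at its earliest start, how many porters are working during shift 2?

6

At early start, shift 2 has: F, I, L.
Demand: 2 + 2 + 2 = 6.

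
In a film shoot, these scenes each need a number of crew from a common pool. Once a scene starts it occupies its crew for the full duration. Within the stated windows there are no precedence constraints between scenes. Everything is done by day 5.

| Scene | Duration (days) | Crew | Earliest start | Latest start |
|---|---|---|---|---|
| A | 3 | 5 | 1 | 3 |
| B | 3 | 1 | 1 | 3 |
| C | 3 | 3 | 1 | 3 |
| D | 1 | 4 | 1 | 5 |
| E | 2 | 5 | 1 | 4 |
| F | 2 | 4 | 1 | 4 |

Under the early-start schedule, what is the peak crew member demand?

Early-start schedule: A@1, B@1, C@1, D@1, E@1, F@1.
Load per day: day 1: 22, day 2: 18, day 3: 9, day 4: 0, day 5: 0.
Peak is 22.

22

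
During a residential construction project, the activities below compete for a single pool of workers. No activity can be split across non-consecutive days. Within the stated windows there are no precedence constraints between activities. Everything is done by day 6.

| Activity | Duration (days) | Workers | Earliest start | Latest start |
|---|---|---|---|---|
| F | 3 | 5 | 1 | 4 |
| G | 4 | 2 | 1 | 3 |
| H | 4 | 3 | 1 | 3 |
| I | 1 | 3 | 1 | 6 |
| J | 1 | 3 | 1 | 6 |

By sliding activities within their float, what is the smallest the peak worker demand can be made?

Early-start (F@1, G@1, H@1, I@1, J@1) gives peak 16: d1:16  d2:10  d3:10  d4:5  d5:0  d6:0.
Shift I→4, J→5.
Schedule F@1, G@1, H@1, I@4, J@5: d1:10  d2:10  d3:10  d4:8  d5:3  d6:0 — peak 10.

10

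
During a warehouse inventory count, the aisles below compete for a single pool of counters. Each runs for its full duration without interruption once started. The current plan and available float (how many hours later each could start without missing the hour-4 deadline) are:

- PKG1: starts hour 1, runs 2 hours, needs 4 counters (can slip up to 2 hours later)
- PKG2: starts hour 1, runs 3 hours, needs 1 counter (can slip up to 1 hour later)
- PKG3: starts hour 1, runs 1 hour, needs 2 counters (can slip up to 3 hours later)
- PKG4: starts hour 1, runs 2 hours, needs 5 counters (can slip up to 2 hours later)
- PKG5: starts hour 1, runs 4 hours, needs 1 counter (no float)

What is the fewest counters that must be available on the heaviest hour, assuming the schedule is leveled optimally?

Early-start (PKG1@1, PKG2@1, PKG3@1, PKG4@1, PKG5@1) gives peak 13: h1:13  h2:11  h3:2  h4:1.
Shift PKG2→2, PKG4→3.
Schedule PKG1@1, PKG2@2, PKG3@1, PKG4@3, PKG5@1: h1:7  h2:6  h3:7  h4:7 — peak 7.
Total counter-hours = 27 over 4 hours ⇒ peak ≥ ⌈27/4⌉ = 7, so 7 is optimal.

7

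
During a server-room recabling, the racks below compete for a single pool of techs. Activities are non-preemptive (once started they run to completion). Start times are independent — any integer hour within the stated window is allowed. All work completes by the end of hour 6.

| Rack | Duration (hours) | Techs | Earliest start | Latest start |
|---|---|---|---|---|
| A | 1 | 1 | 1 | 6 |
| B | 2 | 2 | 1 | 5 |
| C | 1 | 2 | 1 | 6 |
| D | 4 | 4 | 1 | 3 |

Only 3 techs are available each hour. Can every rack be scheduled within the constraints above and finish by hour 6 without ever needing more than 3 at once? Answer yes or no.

no

Total tech-hours = 23; over 6 hours the average is 23/6 > 3, so some hour must exceed 3.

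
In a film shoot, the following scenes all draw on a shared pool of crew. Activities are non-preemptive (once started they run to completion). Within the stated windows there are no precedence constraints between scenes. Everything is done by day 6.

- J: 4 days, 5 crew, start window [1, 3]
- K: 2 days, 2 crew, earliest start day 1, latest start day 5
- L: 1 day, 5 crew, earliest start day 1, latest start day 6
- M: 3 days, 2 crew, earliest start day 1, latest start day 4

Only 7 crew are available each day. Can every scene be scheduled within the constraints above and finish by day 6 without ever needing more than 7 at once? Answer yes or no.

Schedule J@1, K@1, L@5, M@3: d1:7  d2:7  d3:7  d4:7  d5:7  d6:0 — peak 7 ≤ 7.

yes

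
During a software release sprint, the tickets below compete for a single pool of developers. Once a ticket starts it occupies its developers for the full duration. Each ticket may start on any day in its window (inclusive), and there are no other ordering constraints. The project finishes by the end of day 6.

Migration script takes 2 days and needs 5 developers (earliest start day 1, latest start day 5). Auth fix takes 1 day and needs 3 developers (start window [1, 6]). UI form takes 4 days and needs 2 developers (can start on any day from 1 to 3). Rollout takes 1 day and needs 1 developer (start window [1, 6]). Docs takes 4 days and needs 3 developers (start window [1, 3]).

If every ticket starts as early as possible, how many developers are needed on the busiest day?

14

Early-start schedule: Migration script@1, Auth fix@1, UI form@1, Rollout@1, Docs@1.
Load per day: day 1: 14, day 2: 10, day 3: 5, day 4: 5, day 5: 0, day 6: 0.
Peak is 14.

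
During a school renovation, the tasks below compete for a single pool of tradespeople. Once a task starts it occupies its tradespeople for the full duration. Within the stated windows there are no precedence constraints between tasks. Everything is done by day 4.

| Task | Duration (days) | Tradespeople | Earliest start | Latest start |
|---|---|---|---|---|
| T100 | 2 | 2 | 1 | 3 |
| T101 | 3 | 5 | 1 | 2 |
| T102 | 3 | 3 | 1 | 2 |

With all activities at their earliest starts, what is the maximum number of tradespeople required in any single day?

Early-start schedule: T100@1, T101@1, T102@1.
Load per day: day 1: 10, day 2: 10, day 3: 8, day 4: 0.
Peak is 10.

10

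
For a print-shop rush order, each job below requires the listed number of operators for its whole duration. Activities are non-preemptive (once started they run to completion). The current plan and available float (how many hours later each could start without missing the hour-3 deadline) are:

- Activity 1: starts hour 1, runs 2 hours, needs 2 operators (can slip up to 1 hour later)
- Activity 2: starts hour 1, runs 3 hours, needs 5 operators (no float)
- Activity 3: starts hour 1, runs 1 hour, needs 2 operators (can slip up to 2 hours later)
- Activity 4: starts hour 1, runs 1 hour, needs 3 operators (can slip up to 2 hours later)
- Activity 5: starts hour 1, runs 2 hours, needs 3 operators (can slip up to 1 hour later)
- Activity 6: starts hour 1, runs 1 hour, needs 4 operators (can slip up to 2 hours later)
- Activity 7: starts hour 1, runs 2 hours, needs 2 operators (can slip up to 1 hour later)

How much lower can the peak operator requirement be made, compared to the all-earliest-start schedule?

Early-start peak: h1:21  h2:12  h3:5 ⇒ 21.
Leveled (Activity 1@1, Activity 2@1, Activity 3@1, Activity 4@3, Activity 5@2, Activity 6@1, Activity 7@2): h1:13  h2:12  h3:13 ⇒ 13.
Reduction 21 − 13 = 8.

8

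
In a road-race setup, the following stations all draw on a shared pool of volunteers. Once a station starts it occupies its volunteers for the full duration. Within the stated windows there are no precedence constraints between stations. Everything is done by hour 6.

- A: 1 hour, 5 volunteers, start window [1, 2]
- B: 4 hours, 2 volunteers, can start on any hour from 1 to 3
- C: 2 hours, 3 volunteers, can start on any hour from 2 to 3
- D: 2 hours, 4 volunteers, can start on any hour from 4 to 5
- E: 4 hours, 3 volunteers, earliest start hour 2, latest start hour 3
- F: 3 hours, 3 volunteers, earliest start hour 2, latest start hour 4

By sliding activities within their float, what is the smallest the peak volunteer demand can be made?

Early-start (A@1, B@1, C@2, D@4, E@2, F@2) gives peak 12: h1:7  h2:11  h3:11  h4:12  h5:7  h6:0.
Shift D→5, F→4.
Schedule A@1, B@1, C@2, D@5, E@2, F@4: h1:7  h2:8  h3:8  h4:8  h5:10  h6:7 — peak 10.

10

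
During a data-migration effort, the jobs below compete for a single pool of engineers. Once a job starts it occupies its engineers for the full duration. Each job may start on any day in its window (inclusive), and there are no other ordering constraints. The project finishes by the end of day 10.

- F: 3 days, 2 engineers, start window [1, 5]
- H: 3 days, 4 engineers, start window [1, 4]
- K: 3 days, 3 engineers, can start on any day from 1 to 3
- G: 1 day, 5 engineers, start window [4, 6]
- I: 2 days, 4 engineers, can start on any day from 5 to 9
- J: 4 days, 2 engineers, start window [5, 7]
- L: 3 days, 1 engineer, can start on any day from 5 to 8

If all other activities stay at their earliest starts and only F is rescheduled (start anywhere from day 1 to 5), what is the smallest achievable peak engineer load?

9

F@1: d1:9  d2:9  d3:9  d4:5  d5:7  d6:7  d7:3  d8:2  d9:0  d10:0 → peak 9
F@2: d1:7  d2:9  d3:9  d4:7  d5:7  d6:7  d7:3  d8:2  d9:0  d10:0 → peak 9
F@3: d1:7  d2:7  d3:9  d4:7  d5:9  d6:7  d7:3  d8:2  d9:0  d10:0 → peak 9
F@4: d1:7  d2:7  d3:7  d4:7  d5:9  d6:9  d7:3  d8:2  d9:0  d10:0 → peak 9
F@5: d1:7  d2:7  d3:7  d4:5  d5:9  d6:9  d7:5  d8:2  d9:0  d10:0 → peak 9
Best is F@1, peak 9.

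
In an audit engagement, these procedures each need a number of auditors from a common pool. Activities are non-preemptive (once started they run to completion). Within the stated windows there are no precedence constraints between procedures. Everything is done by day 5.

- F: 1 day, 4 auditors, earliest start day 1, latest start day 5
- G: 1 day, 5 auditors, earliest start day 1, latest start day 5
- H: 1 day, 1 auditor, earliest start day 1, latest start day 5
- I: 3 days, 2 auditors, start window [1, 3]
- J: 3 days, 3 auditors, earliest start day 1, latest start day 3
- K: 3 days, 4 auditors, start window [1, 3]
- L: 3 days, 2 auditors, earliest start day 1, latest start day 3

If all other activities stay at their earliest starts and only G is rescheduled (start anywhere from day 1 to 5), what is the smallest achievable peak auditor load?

16

G@1: d1:21  d2:11  d3:11  d4:0  d5:0 → peak 21
G@2: d1:16  d2:16  d3:11  d4:0  d5:0 → peak 16
G@3: d1:16  d2:11  d3:16  d4:0  d5:0 → peak 16
G@4: d1:16  d2:11  d3:11  d4:5  d5:0 → peak 16
G@5: d1:16  d2:11  d3:11  d4:0  d5:5 → peak 16
Best is G@2, peak 16.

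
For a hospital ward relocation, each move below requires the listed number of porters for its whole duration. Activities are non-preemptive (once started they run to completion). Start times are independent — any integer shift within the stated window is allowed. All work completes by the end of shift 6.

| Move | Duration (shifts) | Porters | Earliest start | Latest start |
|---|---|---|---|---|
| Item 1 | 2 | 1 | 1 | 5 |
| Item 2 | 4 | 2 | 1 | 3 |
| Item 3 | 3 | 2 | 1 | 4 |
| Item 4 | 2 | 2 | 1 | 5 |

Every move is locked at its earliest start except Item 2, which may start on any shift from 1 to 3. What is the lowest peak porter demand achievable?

Item 2@1: s1:7  s2:7  s3:4  s4:2  s5:0  s6:0 → peak 7
Item 2@2: s1:5  s2:7  s3:4  s4:2  s5:2  s6:0 → peak 7
Item 2@3: s1:5  s2:5  s3:4  s4:2  s5:2  s6:2 → peak 5
Best is Item 2@3, peak 5.

5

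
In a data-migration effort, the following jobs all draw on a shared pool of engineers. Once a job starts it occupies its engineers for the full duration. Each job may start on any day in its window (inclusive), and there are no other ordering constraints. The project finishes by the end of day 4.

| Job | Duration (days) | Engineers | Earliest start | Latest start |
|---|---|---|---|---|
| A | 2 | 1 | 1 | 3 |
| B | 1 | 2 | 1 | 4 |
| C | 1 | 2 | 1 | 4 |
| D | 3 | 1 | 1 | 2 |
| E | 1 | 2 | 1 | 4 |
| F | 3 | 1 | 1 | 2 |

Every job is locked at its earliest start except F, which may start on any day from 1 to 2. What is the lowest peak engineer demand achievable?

8

F@1: d1:9  d2:3  d3:2  d4:0 → peak 9
F@2: d1:8  d2:3  d3:2  d4:1 → peak 8
Best is F@2, peak 8.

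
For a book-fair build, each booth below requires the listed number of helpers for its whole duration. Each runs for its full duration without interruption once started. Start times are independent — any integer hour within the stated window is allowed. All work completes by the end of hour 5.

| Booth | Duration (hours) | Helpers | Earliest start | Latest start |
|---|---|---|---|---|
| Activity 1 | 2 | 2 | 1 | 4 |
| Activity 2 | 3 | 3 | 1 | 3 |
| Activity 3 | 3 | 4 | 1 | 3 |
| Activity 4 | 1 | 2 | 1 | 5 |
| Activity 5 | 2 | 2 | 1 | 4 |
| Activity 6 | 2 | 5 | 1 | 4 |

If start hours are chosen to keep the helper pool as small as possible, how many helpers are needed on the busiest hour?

Early-start (Activity 1@1, Activity 2@1, Activity 3@1, Activity 4@1, Activity 5@1, Activity 6@1) gives peak 18: h1:18  h2:16  h3:7  h4:0  h5:0.
Shift Activity 4→3, Activity 5→4, Activity 6→4.
Schedule Activity 1@1, Activity 2@1, Activity 3@1, Activity 4@3, Activity 5@4, Activity 6@4: h1:9  h2:9  h3:9  h4:7  h5:7 — peak 9.
Total helper-hours = 41 over 5 hours ⇒ peak ≥ ⌈41/5⌉ = 9, so 9 is optimal.

9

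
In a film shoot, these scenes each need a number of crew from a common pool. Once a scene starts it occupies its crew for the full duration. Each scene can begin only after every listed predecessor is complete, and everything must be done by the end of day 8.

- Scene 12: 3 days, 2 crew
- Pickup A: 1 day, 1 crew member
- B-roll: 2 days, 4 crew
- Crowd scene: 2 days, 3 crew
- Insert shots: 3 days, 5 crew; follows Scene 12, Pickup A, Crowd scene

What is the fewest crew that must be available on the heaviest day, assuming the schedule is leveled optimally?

5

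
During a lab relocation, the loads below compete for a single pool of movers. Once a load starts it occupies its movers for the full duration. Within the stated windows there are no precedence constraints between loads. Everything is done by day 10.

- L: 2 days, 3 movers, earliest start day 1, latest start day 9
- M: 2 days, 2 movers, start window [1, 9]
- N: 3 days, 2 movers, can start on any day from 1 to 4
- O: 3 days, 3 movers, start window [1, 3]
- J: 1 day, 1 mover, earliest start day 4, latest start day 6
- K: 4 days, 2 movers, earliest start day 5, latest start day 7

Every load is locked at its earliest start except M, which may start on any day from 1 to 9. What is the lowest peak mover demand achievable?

8

M@1: d1:10  d2:10  d3:5  d4:1  d5:2  d6:2  d7:2  d8:2  d9:0  d10:0 → peak 10
M@2: d1:8  d2:10  d3:7  d4:1  d5:2  d6:2  d7:2  d8:2  d9:0  d10:0 → peak 10
M@3: d1:8  d2:8  d3:7  d4:3  d5:2  d6:2  d7:2  d8:2  d9:0  d10:0 → peak 8
M@4: d1:8  d2:8  d3:5  d4:3  d5:4  d6:2  d7:2  d8:2  d9:0  d10:0 → peak 8
M@5: d1:8  d2:8  d3:5  d4:1  d5:4  d6:4  d7:2  d8:2  d9:0  d10:0 → peak 8
M@6: d1:8  d2:8  d3:5  d4:1  d5:2  d6:4  d7:4  d8:2  d9:0  d10:0 → peak 8
M@7: d1:8  d2:8  d3:5  d4:1  d5:2  d6:2  d7:4  d8:4  d9:0  d10:0 → peak 8
M@8: d1:8  d2:8  d3:5  d4:1  d5:2  d6:2  d7:2  d8:4  d9:2  d10:0 → peak 8
M@9: d1:8  d2:8  d3:5  d4:1  d5:2  d6:2  d7:2  d8:2  d9:2  d10:2 → peak 8
Best is M@3, peak 8.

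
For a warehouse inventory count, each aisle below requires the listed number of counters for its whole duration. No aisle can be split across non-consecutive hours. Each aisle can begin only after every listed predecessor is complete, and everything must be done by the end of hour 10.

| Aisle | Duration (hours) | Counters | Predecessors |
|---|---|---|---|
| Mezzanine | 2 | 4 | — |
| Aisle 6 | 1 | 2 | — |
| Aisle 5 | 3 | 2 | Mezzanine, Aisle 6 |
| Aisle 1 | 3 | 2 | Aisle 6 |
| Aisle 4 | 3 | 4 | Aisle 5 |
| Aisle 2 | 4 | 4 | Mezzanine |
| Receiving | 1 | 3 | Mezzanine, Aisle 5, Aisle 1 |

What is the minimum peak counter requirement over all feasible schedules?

Early-start (Mezzanine@1, Aisle 6@1, Aisle 5@3, Aisle 1@2, Aisle 4@6, Aisle 2@3, Receiving@6) gives peak 11: h1:6  h2:6  h3:8  h4:8  h5:6  h6:11  h7:4  h8:4  h9:0  h10:0.
Shift Aisle 1→6, Aisle 4→7, Receiving→10.
Schedule Mezzanine@1, Aisle 6@1, Aisle 5@3, Aisle 1@6, Aisle 4@7, Aisle 2@3, Receiving@10: h1:6  h2:4  h3:6  h4:6  h5:6  h6:6  h7:6  h8:6  h9:4  h10:3 — peak 6.
Total counter-hours = 53 over 10 hours ⇒ peak ≥ ⌈53/10⌉ = 6, so 6 is optimal.

6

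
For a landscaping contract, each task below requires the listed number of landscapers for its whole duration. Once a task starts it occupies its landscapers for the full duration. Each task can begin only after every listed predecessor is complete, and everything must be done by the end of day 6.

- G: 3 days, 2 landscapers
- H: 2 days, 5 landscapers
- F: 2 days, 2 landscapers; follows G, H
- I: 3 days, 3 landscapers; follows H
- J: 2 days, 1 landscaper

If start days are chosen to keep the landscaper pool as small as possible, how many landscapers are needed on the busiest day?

7

Early-start (G@1, H@1, F@4, I@3, J@1) gives peak 8: d1:8  d2:8  d3:5  d4:5  d5:5  d6:0.
Shift J→3.
Schedule G@1, H@1, F@4, I@3, J@3: d1:7  d2:7  d3:6  d4:6  d5:5  d6:0 — peak 7.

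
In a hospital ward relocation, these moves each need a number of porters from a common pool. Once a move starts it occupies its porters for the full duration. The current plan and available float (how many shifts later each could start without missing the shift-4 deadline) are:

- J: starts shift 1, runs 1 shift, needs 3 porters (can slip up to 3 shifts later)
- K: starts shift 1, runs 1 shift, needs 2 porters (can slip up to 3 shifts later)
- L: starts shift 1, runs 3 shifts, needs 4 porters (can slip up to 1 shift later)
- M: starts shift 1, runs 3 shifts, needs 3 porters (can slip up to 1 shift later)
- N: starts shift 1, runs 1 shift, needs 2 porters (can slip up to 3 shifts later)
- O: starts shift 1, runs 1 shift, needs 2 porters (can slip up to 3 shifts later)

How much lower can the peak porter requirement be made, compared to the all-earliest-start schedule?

8

Early-start peak: s1:16  s2:7  s3:7  s4:0 ⇒ 16.
Leveled (J@1, K@1, L@2, M@1, N@4, O@4): s1:8  s2:7  s3:7  s4:8 ⇒ 8.
Reduction 16 − 8 = 8.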